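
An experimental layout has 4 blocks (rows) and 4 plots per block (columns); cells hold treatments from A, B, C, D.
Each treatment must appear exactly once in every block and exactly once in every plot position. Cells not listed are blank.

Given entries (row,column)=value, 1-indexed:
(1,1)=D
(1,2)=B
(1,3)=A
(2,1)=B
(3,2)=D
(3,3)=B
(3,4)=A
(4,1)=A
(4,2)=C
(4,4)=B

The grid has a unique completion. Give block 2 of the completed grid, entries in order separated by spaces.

Block 2, plot 2: block 2 has {B} and plot 2 has {B, C, D}, leaving only A.
Block 1, plot 4: block 1 has {A, B, D} and plot 4 has {A, B}, leaving only C.
Block 2, plot 4: block 2 has {A, B} and plot 4 has {A, B, C}, leaving only D.
Block 2, plot 3: block 2 has {A, B, D} and plot 3 has {A, B}, leaving only C.
So block 2 reads: B A C D.

B A C D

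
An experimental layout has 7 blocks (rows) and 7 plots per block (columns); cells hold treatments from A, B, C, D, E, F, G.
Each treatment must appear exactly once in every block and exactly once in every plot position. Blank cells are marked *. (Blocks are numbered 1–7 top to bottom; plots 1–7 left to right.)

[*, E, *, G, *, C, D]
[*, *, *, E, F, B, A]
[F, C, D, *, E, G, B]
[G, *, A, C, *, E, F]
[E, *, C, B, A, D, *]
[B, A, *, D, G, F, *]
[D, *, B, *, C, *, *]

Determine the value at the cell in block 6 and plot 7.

C

Block 1, plot 1: block 1 has {C, D, E, G} and plot 1 has {B, D, E, F, G}, leaving only A.
Block 1, plot 3: block 1 has {A, C, D, E, G} and plot 3 has {A, B, C, D}, leaving only F.
Block 1, plot 5: block 1 has {A, C, D, E, F, G} and plot 5 has {A, C, E, F, G}, leaving only B.
Block 2, plot 1: block 2 has {A, B, E, F} and plot 1 has {A, B, D, E, F, G}, leaving only C.
Block 2, plot 3: block 2 has {A, B, C, E, F} and plot 3 has {A, B, C, D, F}, leaving only G.
Block 2, plot 2: block 2 has {A, B, C, E, F, G} and plot 2 has {A, C, E}, leaving only D.
Block 3, plot 4: block 3 has {B, C, D, E, F, G} and plot 4 has {B, C, D, E, G}, leaving only A.
Block 4, plot 2: block 4 has {A, C, E, F, G} and plot 2 has {A, C, D, E}, leaving only B.
Block 4, plot 5: block 4 has {A, B, C, E, F, G} and plot 5 has {A, B, C, E, F, G}, leaving only D.
Block 5, plot 7: block 5 has {A, B, C, D, E} and plot 7 has {A, B, D, F}, leaving only G.
Block 5, plot 2: block 5 has {A, B, C, D, E, G} and plot 2 has {A, B, C, D, E}, leaving only F.
Block 6, plot 3: block 6 has {A, B, D, F, G} and plot 3 has {A, B, C, D, F, G}, leaving only E.
Block 6 already has {A, B, D, E, F, G} and plot 7 already has {A, B, D, F, G}, so block 6, plot 7 must be C.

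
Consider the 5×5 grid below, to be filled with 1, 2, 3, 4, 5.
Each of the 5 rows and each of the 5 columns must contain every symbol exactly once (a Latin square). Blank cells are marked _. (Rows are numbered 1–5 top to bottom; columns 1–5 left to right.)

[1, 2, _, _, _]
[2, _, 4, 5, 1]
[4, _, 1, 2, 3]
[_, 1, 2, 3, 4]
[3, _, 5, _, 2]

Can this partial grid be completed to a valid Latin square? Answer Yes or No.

Yes

No row or column among the givens repeats a symbol, and propagating forced cells runs into no contradiction.
One valid completion exists (for instance, 1 2 3 4 5 / 2 3 4 5 1 / 4 5 1 2 3 / 5 1 2 3 4 / 3 4 5 1 2).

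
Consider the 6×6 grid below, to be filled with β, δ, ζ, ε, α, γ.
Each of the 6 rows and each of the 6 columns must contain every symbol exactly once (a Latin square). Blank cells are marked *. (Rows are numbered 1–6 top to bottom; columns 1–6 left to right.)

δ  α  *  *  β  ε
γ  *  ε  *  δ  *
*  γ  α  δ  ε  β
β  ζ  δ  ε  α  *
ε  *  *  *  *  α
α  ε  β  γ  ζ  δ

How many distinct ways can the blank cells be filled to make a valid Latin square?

Row 1, column 3: eliminating its row and column leaves {ζ, γ}.
Row 1, column 4: eliminating its row and column leaves {ζ}.
Row 2, column 2: eliminating its row and column leaves {β}.
Row 2, column 4: eliminating its row and column leaves {β, ζ, α}.
Row 2, column 6: eliminating its row and column leaves {ζ}.
Row 3, column 1: eliminating its row and column leaves {ζ}.
Row 4, column 6: eliminating its row and column leaves {γ}.
Row 5, column 2: eliminating its row and column leaves {β, δ}.
Row 5, column 3: eliminating its row and column leaves {ζ, γ}.
Row 5, column 4: eliminating its row and column leaves {β, ζ}.
Row 5, column 5: eliminating its row and column leaves {γ}.
Only one assignment across all blanks avoids any row or column repeat, giving 1 completion.

1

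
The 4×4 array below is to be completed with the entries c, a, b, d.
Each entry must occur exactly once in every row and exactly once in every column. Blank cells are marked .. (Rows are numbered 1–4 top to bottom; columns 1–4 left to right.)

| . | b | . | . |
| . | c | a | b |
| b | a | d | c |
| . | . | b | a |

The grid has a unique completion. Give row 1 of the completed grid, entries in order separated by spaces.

a b c d

Row 1, column 3: row 1 has {b} and column 3 has {a, b, d}, leaving only c.
Row 1, column 4: row 1 has {c, b} and column 4 has {c, a, b}, leaving only d.
Row 1, column 1: row 1 has {c, b, d} and column 1 has {b}, leaving only a.
So row 1 reads: a b c d.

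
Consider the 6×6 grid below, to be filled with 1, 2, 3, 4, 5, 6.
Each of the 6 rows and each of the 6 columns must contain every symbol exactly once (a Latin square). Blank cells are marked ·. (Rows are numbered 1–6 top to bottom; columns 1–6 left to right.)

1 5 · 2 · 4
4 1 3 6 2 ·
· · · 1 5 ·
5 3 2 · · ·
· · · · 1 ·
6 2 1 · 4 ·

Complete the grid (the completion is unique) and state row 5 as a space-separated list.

2 4 5 3 1 6

Row 1, column 3: row 1 has {1, 2, 4, 5} and column 3 has {1, 2, 3}, leaving only 6.
Row 1, column 5: row 1 has {1, 2, 4, 5, 6} and column 5 has {1, 2, 4, 5}, leaving only 3.
Row 2, column 6: row 2 has {1, 2, 3, 4, 6} and column 6 has {4}, leaving only 5.
Row 3, column 3: row 3 has {1, 5} and column 3 has {1, 2, 3, 6}, leaving only 4.
Row 5, column 3: row 5 has {1} and column 3 has {1, 2, 3, 4, 6}, leaving only 5.
Row 3, column 2: row 3 has {1, 4, 5} and column 2 has {1, 2, 3, 5}, leaving only 6.
Row 5, column 2: row 5 has {1, 5} and column 2 has {1, 2, 3, 5, 6}, leaving only 4.
Row 5, column 4: row 5 has {1, 4, 5} and column 4 has {1, 2, 6}, leaving only 3.
Row 5, column 1: row 5 has {1, 3, 4, 5} and column 1 has {1, 4, 5, 6}, leaving only 2.
Row 5, column 6: row 5 has {1, 2, 3, 4, 5} and column 6 has {4, 5}, leaving only 6.
So row 5 reads: 2 4 5 3 1 6.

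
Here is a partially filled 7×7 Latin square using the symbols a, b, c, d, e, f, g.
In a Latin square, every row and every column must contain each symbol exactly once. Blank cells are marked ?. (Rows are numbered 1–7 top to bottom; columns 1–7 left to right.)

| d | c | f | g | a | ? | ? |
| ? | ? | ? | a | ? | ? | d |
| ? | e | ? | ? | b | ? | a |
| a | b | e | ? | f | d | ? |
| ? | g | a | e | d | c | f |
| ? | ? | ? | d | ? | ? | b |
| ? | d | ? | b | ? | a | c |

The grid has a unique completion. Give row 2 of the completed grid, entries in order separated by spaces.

g f b a c e d

Row 2, column 2: row 2 has {a, d} and column 2 has {b, c, d, e, g}, leaving only f.
Row 1, column 7: row 1 has {a, c, d, f, g} and column 7 has {a, b, c, d, f}, leaving only e.
Row 1, column 6: row 1 has {a, c, d, e, f, g} and column 6 has {a, c, d}, leaving only b.
Row 4, column 4: row 4 has {a, b, d, e, f} and column 4 has {a, b, d, e, g}, leaving only c.
Row 3, column 4: row 3 has {a, b, e} and column 4 has {a, b, c, d, e, g}, leaving only f.
Row 3, column 6: row 3 has {a, b, e, f} and column 6 has {a, b, c, d}, leaving only g.
Row 2, column 6: row 2 has {a, d, f} and column 6 has {a, b, c, d, g}, leaving only e.
Row 3, column 1: row 3 has {a, b, e, f, g} and column 1 has {a, d}, leaving only c.
Row 3, column 3: row 3 has {a, b, c, e, f, g} and column 3 has {a, e, f}, leaving only d.
Row 4, column 7: row 4 has {a, b, c, d, e, f} and column 7 has {a, b, c, d, e, f}, leaving only g.
Row 5, column 1: row 5 has {a, c, d, e, f, g} and column 1 has {a, c, d}, leaving only b.
Row 2, column 1: row 2 has {a, d, e, f} and column 1 has {a, b, c, d}, leaving only g.
Row 2, column 5: row 2 has {a, d, e, f, g} and column 5 has {a, b, d, f}, leaving only c.
Row 2, column 3: row 2 has {a, c, d, e, f, g} and column 3 has {a, d, e, f}, leaving only b.
So row 2 reads: g f b a c e d.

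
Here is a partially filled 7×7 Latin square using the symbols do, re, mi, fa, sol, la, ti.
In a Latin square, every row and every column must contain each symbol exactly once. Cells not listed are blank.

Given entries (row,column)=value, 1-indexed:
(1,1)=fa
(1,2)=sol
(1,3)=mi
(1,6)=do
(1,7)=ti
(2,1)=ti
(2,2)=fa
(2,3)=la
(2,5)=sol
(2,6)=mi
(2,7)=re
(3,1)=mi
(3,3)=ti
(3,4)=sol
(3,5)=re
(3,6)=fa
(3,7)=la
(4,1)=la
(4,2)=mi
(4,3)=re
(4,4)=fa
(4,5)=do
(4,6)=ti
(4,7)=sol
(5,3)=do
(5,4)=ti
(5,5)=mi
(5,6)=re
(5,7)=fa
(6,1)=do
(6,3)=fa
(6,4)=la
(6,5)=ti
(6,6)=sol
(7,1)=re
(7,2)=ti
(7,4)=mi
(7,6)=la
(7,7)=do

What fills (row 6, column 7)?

Row 6 already has {do, fa, sol, la, ti} and column 7 already has {do, re, fa, sol, la, ti}, so row 6, column 7 must be mi.

mi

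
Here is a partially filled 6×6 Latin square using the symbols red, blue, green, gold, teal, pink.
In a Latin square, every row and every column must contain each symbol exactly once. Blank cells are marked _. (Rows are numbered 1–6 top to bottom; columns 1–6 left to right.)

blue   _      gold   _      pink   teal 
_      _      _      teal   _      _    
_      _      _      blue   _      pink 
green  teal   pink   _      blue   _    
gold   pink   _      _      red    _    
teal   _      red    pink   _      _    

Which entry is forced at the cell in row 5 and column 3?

teal

Row 3, column 1: row 3 has {blue, pink} and column 1 has {blue, green, gold, teal}, leaving only red.
Row 2, column 1: row 2 has {teal} and column 1 has {red, blue, green, gold, teal}, leaving only pink.
Row 5, column 4: row 5 has {red, gold, pink} and column 4 has {blue, teal, pink}, leaving only green.
Row 1, column 4: row 1 has {blue, gold, teal, pink} and column 4 has {blue, green, teal, pink}, leaving only red.
Row 1, column 2: row 1 has {red, blue, gold, teal, pink} and column 2 has {teal, pink}, leaving only green.
Row 3, column 2: row 3 has {red, blue, pink} and column 2 has {green, teal, pink}, leaving only gold.
Row 4, column 4: row 4 has {blue, green, teal, pink} and column 4 has {red, blue, green, teal, pink}, leaving only gold.
Row 4, column 6: row 4 has {blue, green, gold, teal, pink} and column 6 has {teal, pink}, leaving only red.
Row 5, column 6: row 5 has {red, green, gold, pink} and column 6 has {red, teal, pink}, leaving only blue.
Row 5 already has {red, blue, green, gold, pink} and column 3 already has {red, gold, pink}, so row 5, column 3 must be teal.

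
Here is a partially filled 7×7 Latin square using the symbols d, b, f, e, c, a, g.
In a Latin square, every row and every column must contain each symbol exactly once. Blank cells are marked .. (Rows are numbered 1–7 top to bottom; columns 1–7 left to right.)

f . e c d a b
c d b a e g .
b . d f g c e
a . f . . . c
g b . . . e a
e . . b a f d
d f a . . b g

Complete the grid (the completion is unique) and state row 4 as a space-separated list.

a e f g b d c

Row 4, column 5: row 4 has {f, c, a} and column 5 has {d, e, a, g}, leaving only b.
Row 4, column 6: row 4 has {b, f, c, a} and column 6 has {b, f, e, c, a, g}, leaving only d.
Row 1, column 2: row 1 has {d, b, f, e, c, a} and column 2 has {d, b, f}, leaving only g.
Row 4, column 2: row 4 has {d, b, f, c, a} and column 2 has {d, b, f, g}, leaving only e.
Row 4, column 4: row 4 has {d, b, f, e, c, a} and column 4 has {b, f, c, a}, leaving only g.
So row 4 reads: a e f g b d c.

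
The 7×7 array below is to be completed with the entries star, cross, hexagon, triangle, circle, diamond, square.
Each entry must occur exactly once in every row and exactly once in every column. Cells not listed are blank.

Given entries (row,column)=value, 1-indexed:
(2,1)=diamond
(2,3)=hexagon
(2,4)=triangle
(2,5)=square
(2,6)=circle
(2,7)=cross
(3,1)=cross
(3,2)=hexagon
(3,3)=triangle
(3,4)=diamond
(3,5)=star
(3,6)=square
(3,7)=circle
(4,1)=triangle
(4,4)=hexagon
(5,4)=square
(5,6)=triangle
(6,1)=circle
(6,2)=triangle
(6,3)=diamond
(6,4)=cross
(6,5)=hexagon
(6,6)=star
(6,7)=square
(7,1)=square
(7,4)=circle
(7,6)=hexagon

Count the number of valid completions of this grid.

14

Row 1, column 1: eliminating its row and column leaves {star, hexagon}.
Row 1, column 2: eliminating its row and column leaves {star, cross, circle, diamond, square}.
Row 1, column 3: eliminating its row and column leaves {star, cross, circle, square}.
Row 1, column 4: eliminating its row and column leaves {star}.
Row 1, column 5: eliminating its row and column leaves {cross, triangle, circle, diamond}.
Row 1, column 6: eliminating its row and column leaves {cross, diamond}.
Row 1, column 7: eliminating its row and column leaves {star, hexagon, triangle, diamond}.
Row 2, column 2: eliminating its row and column leaves {star}.
Row 4, column 2: eliminating its row and column leaves {star, cross, circle, diamond, square}.
Row 4, column 3: eliminating its row and column leaves {star, cross, circle, square}.
Row 4, column 5: eliminating its row and column leaves {cross, circle, diamond}.
Row 4, column 6: eliminating its row and column leaves {cross, diamond}.
Row 4, column 7: eliminating its row and column leaves {star, diamond}.
Row 5, column 1: eliminating its row and column leaves {star, hexagon}.
Row 5, column 2: eliminating its row and column leaves {star, cross, circle, diamond}.
Row 5, column 3: eliminating its row and column leaves {star, cross, circle}.
Row 5, column 5: eliminating its row and column leaves {cross, circle, diamond}.
Row 5, column 7: eliminating its row and column leaves {star, hexagon, diamond}.
Row 7, column 2: eliminating its row and column leaves {star, cross, diamond}.
Row 7, column 3: eliminating its row and column leaves {star, cross}.
Row 7, column 5: eliminating its row and column leaves {cross, triangle, diamond}.
Row 7, column 7: eliminating its row and column leaves {star, triangle, diamond}.
Enumerating the assignments across these blanks that avoid any row or column repeat gives 14 completions.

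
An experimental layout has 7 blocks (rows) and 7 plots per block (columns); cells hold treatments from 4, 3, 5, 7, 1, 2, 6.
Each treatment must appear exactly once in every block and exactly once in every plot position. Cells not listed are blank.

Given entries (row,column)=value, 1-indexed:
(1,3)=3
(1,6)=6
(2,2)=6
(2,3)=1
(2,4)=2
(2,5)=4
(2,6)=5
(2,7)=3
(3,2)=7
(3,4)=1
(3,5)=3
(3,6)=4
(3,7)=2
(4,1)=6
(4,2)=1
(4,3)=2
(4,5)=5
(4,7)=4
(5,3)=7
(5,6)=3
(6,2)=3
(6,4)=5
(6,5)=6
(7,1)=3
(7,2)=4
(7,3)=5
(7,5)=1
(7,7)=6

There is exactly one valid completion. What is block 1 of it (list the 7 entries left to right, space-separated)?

Block 2, plot 1: block 2 has {4, 3, 5, 1, 2, 6} and plot 1 has {3, 6}, leaving only 7.
Block 3, plot 1: block 3 has {4, 3, 7, 1, 2} and plot 1 has {3, 7, 6}, leaving only 5.
Block 3, plot 3: block 3 has {4, 3, 5, 7, 1, 2} and plot 3 has {3, 5, 7, 1, 2}, leaving only 6.
Block 4, plot 6: block 4 has {4, 5, 1, 2, 6} and plot 6 has {4, 3, 5, 6}, leaving only 7.
Block 4, plot 4: block 4 has {4, 5, 7, 1, 2, 6} and plot 4 has {5, 1, 2}, leaving only 3.
Block 5, plot 5: block 5 has {3, 7} and plot 5 has {4, 3, 5, 1, 6}, leaving only 2.
Block 1, plot 5: block 1 has {3, 6} and plot 5 has {4, 3, 5, 1, 2, 6}, leaving only 7.
Block 1, plot 4: block 1 has {3, 7, 6} and plot 4 has {3, 5, 1, 2}, leaving only 4.
Block 5, plot 2: block 5 has {3, 7, 2} and plot 2 has {4, 3, 7, 1, 6}, leaving only 5.
Block 1, plot 2: block 1 has {4, 3, 7, 6} and plot 2 has {4, 3, 5, 7, 1, 6}, leaving only 2.
Block 1, plot 1: block 1 has {4, 3, 7, 2, 6} and plot 1 has {3, 5, 7, 6}, leaving only 1.
Block 1, plot 7: block 1 has {4, 3, 7, 1, 2, 6} and plot 7 has {4, 3, 2, 6}, leaving only 5.
So block 1 reads: 1 2 3 4 7 6 5.

1 2 3 4 7 6 5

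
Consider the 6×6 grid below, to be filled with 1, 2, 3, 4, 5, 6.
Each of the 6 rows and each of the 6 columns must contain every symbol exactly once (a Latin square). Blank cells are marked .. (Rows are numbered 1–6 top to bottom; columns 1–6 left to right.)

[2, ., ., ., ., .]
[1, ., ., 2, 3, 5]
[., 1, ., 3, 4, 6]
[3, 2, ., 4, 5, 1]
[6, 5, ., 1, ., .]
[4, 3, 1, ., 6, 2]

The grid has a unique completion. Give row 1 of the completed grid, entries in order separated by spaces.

Row 1, column 5: row 1 has {2} and column 5 has {3, 4, 5, 6}, leaving only 1.
Row 3, column 1: row 3 has {1, 3, 4, 6} and column 1 has {1, 2, 3, 4, 6}, leaving only 5.
Row 3, column 3: row 3 has {1, 3, 4, 5, 6} and column 3 has {1}, leaving only 2.
Row 4, column 3: row 4 has {1, 2, 3, 4, 5} and column 3 has {1, 2}, leaving only 6.
Row 2, column 3: row 2 has {1, 2, 3, 5} and column 3 has {1, 2, 6}, leaving only 4.
Row 2, column 2: row 2 has {1, 2, 3, 4, 5} and column 2 has {1, 2, 3, 5}, leaving only 6.
Row 1, column 2: row 1 has {1, 2} and column 2 has {1, 2, 3, 5, 6}, leaving only 4.
Row 1, column 6: row 1 has {1, 2, 4} and column 6 has {1, 2, 5, 6}, leaving only 3.
Row 1, column 3: row 1 has {1, 2, 3, 4} and column 3 has {1, 2, 4, 6}, leaving only 5.
Row 1, column 4: row 1 has {1, 2, 3, 4, 5} and column 4 has {1, 2, 3, 4}, leaving only 6.
So row 1 reads: 2 4 5 6 1 3.

2 4 5 6 1 3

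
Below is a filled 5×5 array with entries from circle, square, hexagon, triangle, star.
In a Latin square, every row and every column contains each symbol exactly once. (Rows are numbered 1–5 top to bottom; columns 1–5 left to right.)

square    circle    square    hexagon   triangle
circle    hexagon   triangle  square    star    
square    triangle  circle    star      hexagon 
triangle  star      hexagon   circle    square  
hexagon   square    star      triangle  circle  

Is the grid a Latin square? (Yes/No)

No

Row 1 contains square twice (at columns 1 and 3), so it is not a permutation.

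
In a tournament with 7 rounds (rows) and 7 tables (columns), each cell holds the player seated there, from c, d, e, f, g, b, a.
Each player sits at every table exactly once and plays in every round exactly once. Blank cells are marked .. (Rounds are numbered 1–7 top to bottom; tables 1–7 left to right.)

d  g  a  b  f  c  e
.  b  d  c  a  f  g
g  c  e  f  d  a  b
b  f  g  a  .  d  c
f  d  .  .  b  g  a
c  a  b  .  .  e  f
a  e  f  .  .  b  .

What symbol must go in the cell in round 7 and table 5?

c

Round 2, table 1: round 2 has {c, d, f, g, b, a} and table 1 has {c, d, f, g, b, a}, leaving only e.
Round 4, table 5: round 4 has {c, d, f, g, b, a} and table 5 has {d, f, b, a}, leaving only e.
Round 5, table 3: round 5 has {d, f, g, b, a} and table 3 has {d, e, f, g, b, a}, leaving only c.
Round 5, table 4: round 5 has {c, d, f, g, b, a} and table 4 has {c, f, b, a}, leaving only e.
Round 6, table 5: round 6 has {c, e, f, b, a} and table 5 has {d, e, f, b, a}, leaving only g.
Round 7 already has {e, f, b, a} and table 5 already has {d, e, f, g, b, a}, so round 7, table 5 must be c.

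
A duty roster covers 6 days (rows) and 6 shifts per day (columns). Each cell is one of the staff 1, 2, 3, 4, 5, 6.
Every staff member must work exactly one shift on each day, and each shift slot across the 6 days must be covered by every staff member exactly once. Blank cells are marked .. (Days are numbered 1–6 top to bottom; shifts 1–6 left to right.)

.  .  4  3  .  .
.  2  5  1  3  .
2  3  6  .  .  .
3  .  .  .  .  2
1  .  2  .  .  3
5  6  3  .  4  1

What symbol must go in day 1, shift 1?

Day 1 already has {3, 4} and shift 1 already has {1, 2, 3, 5}, so day 1, shift 1 must be 6.

6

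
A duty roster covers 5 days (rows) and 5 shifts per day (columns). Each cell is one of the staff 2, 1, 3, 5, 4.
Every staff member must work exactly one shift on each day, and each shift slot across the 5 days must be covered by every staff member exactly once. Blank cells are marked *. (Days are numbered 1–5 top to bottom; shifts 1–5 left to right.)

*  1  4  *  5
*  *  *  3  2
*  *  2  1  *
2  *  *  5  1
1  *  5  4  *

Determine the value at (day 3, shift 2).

3

Day 1, shift 1: day 1 has {1, 5, 4} and shift 1 has {2, 1}, leaving only 3.
Day 1, shift 4: day 1 has {1, 3, 5, 4} and shift 4 has {1, 3, 5, 4}, leaving only 2.
Day 2, shift 3: day 2 has {2, 3} and shift 3 has {2, 5, 4}, leaving only 1.
Day 4, shift 3: day 4 has {2, 1, 5} and shift 3 has {2, 1, 5, 4}, leaving only 3.
Day 4, shift 2: day 4 has {2, 1, 3, 5} and shift 2 has {1}, leaving only 4.
Day 2, shift 2: day 2 has {2, 1, 3} and shift 2 has {1, 4}, leaving only 5.
Day 3 already has {2, 1} and shift 2 already has {1, 5, 4}, so day 3, shift 2 must be 3.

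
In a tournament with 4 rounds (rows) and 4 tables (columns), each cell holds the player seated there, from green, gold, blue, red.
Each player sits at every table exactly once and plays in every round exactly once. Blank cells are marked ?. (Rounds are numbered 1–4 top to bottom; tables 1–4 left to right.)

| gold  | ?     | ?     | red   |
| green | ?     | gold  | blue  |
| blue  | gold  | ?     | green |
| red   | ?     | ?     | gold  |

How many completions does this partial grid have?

Round 1, table 2: eliminating its round and table leaves {green, blue}.
Round 1, table 3: eliminating its round and table leaves {green, blue}.
Round 2, table 2: eliminating its round and table leaves {red}.
Round 3, table 3: eliminating its round and table leaves {red}.
Round 4, table 2: eliminating its round and table leaves {green, blue}.
Round 4, table 3: eliminating its round and table leaves {green, blue}.
Enumerating the assignments across these blanks that avoid any round or table repeat gives 2 completions.

2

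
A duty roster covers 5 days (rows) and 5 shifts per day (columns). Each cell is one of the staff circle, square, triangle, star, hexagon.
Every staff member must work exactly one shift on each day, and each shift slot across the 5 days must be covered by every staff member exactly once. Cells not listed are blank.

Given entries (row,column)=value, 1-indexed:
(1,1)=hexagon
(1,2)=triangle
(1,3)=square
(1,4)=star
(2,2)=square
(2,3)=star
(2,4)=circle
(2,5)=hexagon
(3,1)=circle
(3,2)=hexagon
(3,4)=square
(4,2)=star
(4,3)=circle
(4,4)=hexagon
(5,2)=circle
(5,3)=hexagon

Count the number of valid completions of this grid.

1

Day 1, shift 5: eliminating its day and shift leaves {circle}.
Day 2, shift 1: eliminating its day and shift leaves {triangle}.
Day 3, shift 3: eliminating its day and shift leaves {triangle}.
Day 3, shift 5: eliminating its day and shift leaves {triangle, star}.
Day 4, shift 1: eliminating its day and shift leaves {square, triangle}.
Day 4, shift 5: eliminating its day and shift leaves {square, triangle}.
Day 5, shift 1: eliminating its day and shift leaves {square, triangle, star}.
Day 5, shift 4: eliminating its day and shift leaves {triangle}.
Day 5, shift 5: eliminating its day and shift leaves {square, triangle, star}.
Only one assignment across all blanks avoids any day or shift repeat, giving 1 completion.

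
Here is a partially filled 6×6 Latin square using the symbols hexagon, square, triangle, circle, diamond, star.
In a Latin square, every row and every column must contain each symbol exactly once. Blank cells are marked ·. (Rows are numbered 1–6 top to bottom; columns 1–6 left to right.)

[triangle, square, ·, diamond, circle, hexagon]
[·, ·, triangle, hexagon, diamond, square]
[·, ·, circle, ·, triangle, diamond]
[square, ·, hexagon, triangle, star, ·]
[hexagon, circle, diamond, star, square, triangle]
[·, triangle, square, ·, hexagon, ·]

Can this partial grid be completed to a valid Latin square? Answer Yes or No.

No row or column among the givens repeats a symbol, and propagating forced cells runs into no contradiction.
One valid completion exists (for instance, triangle square star diamond circle hexagon / circle star triangle hexagon diamond square / star hexagon circle square triangle diamond / square diamond hexagon triangle star circle / hexagon circle diamond star square triangle / diamond triangle square circle hexagon star).

Yes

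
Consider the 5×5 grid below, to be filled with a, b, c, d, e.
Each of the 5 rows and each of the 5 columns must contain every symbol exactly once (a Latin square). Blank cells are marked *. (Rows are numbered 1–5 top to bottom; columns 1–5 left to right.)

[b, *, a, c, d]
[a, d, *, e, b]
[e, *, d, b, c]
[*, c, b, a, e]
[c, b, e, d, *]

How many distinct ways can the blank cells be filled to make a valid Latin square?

Row 1, column 2: eliminating its row and column leaves {e}.
Row 2, column 3: eliminating its row and column leaves {c}.
Row 3, column 2: eliminating its row and column leaves {a}.
Row 4, column 1: eliminating its row and column leaves {d}.
Row 5, column 5: eliminating its row and column leaves {a}.
Only one assignment across all blanks avoids any row or column repeat, giving 1 completion.

1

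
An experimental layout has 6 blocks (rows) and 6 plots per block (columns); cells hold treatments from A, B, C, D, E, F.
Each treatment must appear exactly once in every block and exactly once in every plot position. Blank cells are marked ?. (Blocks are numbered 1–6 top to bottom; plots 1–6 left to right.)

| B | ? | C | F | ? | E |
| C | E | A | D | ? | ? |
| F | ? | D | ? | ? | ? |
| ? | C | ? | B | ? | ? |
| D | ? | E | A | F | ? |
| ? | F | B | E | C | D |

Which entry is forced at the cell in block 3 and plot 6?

Block 2, plot 5: block 2 has {A, C, D, E} and plot 5 has {C, F}, leaving only B.
Block 2, plot 6: block 2 has {A, B, C, D, E} and plot 6 has {D, E}, leaving only F.
Block 3, plot 4: block 3 has {D, F} and plot 4 has {A, B, D, E, F}, leaving only C.
Block 4, plot 3: block 4 has {B, C} and plot 3 has {A, B, C, D, E}, leaving only F.
Block 4, plot 6: block 4 has {B, C, F} and plot 6 has {D, E, F}, leaving only A.
Block 3 already has {C, D, F} and plot 6 already has {A, D, E, F}, so block 3, plot 6 must be B.

B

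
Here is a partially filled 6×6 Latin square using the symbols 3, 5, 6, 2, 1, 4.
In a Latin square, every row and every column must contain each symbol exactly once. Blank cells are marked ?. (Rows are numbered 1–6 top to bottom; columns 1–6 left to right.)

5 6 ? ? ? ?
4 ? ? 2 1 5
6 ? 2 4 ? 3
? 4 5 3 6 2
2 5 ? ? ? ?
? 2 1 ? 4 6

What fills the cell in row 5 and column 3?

4

Row 1, column 4: row 1 has {5, 6} and column 4 has {3, 2, 4}, leaving only 1.
Row 1, column 6: row 1 has {5, 6, 1} and column 6 has {3, 5, 6, 2}, leaving only 4.
Row 1, column 3: row 1 has {5, 6, 1, 4} and column 3 has {5, 2, 1}, leaving only 3.
Row 1, column 5: row 1 has {3, 5, 6, 1, 4} and column 5 has {6, 1, 4}, leaving only 2.
Row 2, column 2: row 2 has {5, 2, 1, 4} and column 2 has {5, 6, 2, 4}, leaving only 3.
Row 2, column 3: row 2 has {3, 5, 2, 1, 4} and column 3 has {3, 5, 2, 1}, leaving only 6.
Row 5 already has {5, 2} and column 3 already has {3, 5, 6, 2, 1}, so row 5, column 3 must be 4.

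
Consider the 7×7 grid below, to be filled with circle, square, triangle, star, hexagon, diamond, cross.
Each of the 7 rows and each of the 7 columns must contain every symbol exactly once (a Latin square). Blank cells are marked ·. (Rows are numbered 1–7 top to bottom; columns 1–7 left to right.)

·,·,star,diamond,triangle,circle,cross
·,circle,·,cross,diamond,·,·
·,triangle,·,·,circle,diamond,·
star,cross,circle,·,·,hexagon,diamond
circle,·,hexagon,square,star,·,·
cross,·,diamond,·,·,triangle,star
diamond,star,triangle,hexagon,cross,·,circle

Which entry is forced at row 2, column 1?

Row 2, column 3: row 2 has {circle, diamond, cross} and column 3 has {circle, triangle, star, hexagon, diamond}, leaving only square.
Row 2, column 6: row 2 has {circle, square, diamond, cross} and column 6 has {circle, triangle, hexagon, diamond}, leaving only star.
Row 3, column 3: row 3 has {circle, triangle, diamond} and column 3 has {circle, square, triangle, star, hexagon, diamond}, leaving only cross.
Row 3, column 4: row 3 has {circle, triangle, diamond, cross} and column 4 has {square, hexagon, diamond, cross}, leaving only star.
Row 4, column 4: row 4 has {circle, star, hexagon, diamond, cross} and column 4 has {square, star, hexagon, diamond, cross}, leaving only triangle.
Row 4, column 5: row 4 has {circle, triangle, star, hexagon, diamond, cross} and column 5 has {circle, triangle, star, diamond, cross}, leaving only square.
Row 5, column 2: row 5 has {circle, square, star, hexagon} and column 2 has {circle, triangle, star, cross}, leaving only diamond.
Row 5, column 6: row 5 has {circle, square, star, hexagon, diamond} and column 6 has {circle, triangle, star, hexagon, diamond}, leaving only cross.
Row 5, column 7: row 5 has {circle, square, star, hexagon, diamond, cross} and column 7 has {circle, star, diamond, cross}, leaving only triangle.
Row 2, column 7: row 2 has {circle, square, star, diamond, cross} and column 7 has {circle, triangle, star, diamond, cross}, leaving only hexagon.
Row 2 already has {circle, square, star, hexagon, diamond, cross} and column 1 already has {circle, star, diamond, cross}, so row 2, column 1 must be triangle.

triangle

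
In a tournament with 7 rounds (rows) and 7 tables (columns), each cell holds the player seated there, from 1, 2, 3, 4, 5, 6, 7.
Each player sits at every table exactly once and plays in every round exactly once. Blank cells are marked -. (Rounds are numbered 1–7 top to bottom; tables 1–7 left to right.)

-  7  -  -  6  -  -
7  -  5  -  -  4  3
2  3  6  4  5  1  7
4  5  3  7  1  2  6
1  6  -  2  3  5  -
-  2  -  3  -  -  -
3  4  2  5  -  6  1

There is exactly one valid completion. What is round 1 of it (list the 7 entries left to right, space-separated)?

5 7 4 1 6 3 2

Round 1, table 1: round 1 has {6, 7} and table 1 has {1, 2, 3, 4, 7}, leaving only 5.
Round 1, table 4: round 1 has {5, 6, 7} and table 4 has {2, 3, 4, 5, 7}, leaving only 1.
Round 1, table 3: round 1 has {1, 5, 6, 7} and table 3 has {2, 3, 5, 6}, leaving only 4.
Round 1, table 6: round 1 has {1, 4, 5, 6, 7} and table 6 has {1, 2, 4, 5, 6}, leaving only 3.
Round 1, table 7: round 1 has {1, 3, 4, 5, 6, 7} and table 7 has {1, 3, 6, 7}, leaving only 2.
So round 1 reads: 5 7 4 1 6 3 2.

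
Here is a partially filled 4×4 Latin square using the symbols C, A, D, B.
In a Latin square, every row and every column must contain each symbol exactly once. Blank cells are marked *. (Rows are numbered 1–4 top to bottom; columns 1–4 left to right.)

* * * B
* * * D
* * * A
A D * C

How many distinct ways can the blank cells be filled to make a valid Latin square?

Row 1, column 1: eliminating its row and column leaves {C, D}.
Row 1, column 2: eliminating its row and column leaves {C, A}.
Row 1, column 3: eliminating its row and column leaves {C, A, D}.
Row 2, column 1: eliminating its row and column leaves {C, B}.
Row 2, column 2: eliminating its row and column leaves {C, A, B}.
Row 2, column 3: eliminating its row and column leaves {C, A, B}.
Row 3, column 1: eliminating its row and column leaves {C, D, B}.
Row 3, column 2: eliminating its row and column leaves {C, B}.
Row 3, column 3: eliminating its row and column leaves {C, D, B}.
Row 4, column 3: eliminating its row and column leaves {B}.
Enumerating the assignments across these blanks that avoid any row or column repeat gives 4 completions.

4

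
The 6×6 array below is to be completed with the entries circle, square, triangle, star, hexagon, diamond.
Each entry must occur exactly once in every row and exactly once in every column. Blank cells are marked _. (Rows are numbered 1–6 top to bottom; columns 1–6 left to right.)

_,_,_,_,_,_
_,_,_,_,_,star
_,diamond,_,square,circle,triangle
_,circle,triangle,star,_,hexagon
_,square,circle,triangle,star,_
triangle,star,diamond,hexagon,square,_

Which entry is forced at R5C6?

Row 5 already has {circle, square, triangle, star} and column 6 already has {triangle, star, hexagon}, so row 5, column 6 must be diamond.

diamond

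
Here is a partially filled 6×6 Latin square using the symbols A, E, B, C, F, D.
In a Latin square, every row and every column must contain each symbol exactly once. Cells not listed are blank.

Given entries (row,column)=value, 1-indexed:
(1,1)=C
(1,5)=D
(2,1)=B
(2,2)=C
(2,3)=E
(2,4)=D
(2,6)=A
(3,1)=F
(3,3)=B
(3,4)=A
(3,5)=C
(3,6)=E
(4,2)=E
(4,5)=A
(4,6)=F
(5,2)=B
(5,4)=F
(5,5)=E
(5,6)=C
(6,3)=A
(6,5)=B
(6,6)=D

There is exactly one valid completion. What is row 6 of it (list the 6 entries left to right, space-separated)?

Row 6, column 1: row 6 has {A, B, D} and column 1 has {B, C, F}, leaving only E.
Row 6, column 2: row 6 has {A, E, B, D} and column 2 has {E, B, C}, leaving only F.
Row 6, column 4: row 6 has {A, E, B, F, D} and column 4 has {A, F, D}, leaving only C.
So row 6 reads: E F A C B D.

E F A C B D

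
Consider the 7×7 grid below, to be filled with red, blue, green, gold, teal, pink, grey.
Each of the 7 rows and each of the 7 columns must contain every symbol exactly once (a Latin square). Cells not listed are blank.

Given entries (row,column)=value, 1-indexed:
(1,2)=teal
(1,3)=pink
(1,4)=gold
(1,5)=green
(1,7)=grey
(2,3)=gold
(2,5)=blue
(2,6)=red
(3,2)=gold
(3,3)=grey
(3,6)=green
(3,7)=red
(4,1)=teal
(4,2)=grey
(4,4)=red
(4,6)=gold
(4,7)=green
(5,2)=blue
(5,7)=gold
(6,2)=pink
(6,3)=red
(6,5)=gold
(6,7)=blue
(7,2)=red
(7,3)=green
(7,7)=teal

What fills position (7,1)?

Row 1, column 6: row 1 has {green, gold, teal, pink, grey} and column 6 has {red, green, gold}, leaving only blue.
Row 1, column 1: row 1 has {blue, green, gold, teal, pink, grey} and column 1 has {teal}, leaving only red.
Row 2, column 2: row 2 has {red, blue, gold} and column 2 has {red, blue, gold, teal, pink, grey}, leaving only green.
Row 2, column 7: row 2 has {red, blue, green, gold} and column 7 has {red, blue, green, gold, teal, grey}, leaving only pink.
Row 2, column 1: row 2 has {red, blue, green, gold, pink} and column 1 has {red, teal}, leaving only grey.
Row 2, column 4: row 2 has {red, blue, green, gold, pink, grey} and column 4 has {red, gold}, leaving only teal.
Row 4, column 3: row 4 has {red, green, gold, teal, grey} and column 3 has {red, green, gold, pink, grey}, leaving only blue.
Row 4, column 5: row 4 has {red, blue, green, gold, teal, grey} and column 5 has {blue, green, gold}, leaving only pink.
Row 3, column 5: row 3 has {red, green, gold, grey} and column 5 has {blue, green, gold, pink}, leaving only teal.
Row 5, column 3: row 5 has {blue, gold} and column 3 has {red, blue, green, gold, pink, grey}, leaving only teal.
Row 6, column 1: row 6 has {red, blue, gold, pink} and column 1 has {red, teal, grey}, leaving only green.
Row 5, column 1: row 5 has {blue, gold, teal} and column 1 has {red, green, teal, grey}, leaving only pink.
Row 3, column 1: row 3 has {red, green, gold, teal, grey} and column 1 has {red, green, teal, pink, grey}, leaving only blue.
Row 7 already has {red, green, teal} and column 1 already has {red, blue, green, teal, pink, grey}, so row 7, column 1 must be gold.

gold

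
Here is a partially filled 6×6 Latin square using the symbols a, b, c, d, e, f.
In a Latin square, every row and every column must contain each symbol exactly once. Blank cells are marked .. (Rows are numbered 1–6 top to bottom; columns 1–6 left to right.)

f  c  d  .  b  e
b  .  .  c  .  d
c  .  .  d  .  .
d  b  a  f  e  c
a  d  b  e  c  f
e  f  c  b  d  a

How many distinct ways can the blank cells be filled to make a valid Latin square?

Row 1, column 4: eliminating its row and column leaves {a}.
Row 2, column 2: eliminating its row and column leaves {a, e}.
Row 2, column 3: eliminating its row and column leaves {e, f}.
Row 2, column 5: eliminating its row and column leaves {a, f}.
Row 3, column 2: eliminating its row and column leaves {a, e}.
Row 3, column 3: eliminating its row and column leaves {e, f}.
Row 3, column 5: eliminating its row and column leaves {a, f}.
Row 3, column 6: eliminating its row and column leaves {b}.
Enumerating the assignments across these blanks that avoid any row or column repeat gives 2 completions.

2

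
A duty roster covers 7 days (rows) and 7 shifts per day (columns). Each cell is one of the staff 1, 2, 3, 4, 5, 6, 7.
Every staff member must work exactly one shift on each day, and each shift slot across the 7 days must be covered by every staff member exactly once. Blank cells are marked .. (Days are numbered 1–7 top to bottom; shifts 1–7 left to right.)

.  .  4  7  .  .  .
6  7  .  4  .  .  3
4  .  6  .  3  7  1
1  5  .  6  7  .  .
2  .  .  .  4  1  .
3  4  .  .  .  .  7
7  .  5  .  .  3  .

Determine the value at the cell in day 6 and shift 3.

2

Day 1, shift 1: day 1 has {4, 7} and shift 1 has {1, 2, 3, 4, 6, 7}, leaving only 5.
Day 3, shift 2: day 3 has {1, 3, 4, 6, 7} and shift 2 has {4, 5, 7}, leaving only 2.
Day 3, shift 4: day 3 has {1, 2, 3, 4, 6, 7} and shift 4 has {4, 6, 7}, leaving only 5.
Day 5, shift 4: day 5 has {1, 2, 4} and shift 4 has {4, 5, 6, 7}, leaving only 3.
Day 5, shift 2: day 5 has {1, 2, 3, 4} and shift 2 has {2, 4, 5, 7}, leaving only 6.
Day 5, shift 3: day 5 has {1, 2, 3, 4, 6} and shift 3 has {4, 5, 6}, leaving only 7.
Day 5, shift 7: day 5 has {1, 2, 3, 4, 6, 7} and shift 7 has {1, 3, 7}, leaving only 5.
Day 7, shift 2: day 7 has {3, 5, 7} and shift 2 has {2, 4, 5, 6, 7}, leaving only 1.
Day 1, shift 2: day 1 has {4, 5, 7} and shift 2 has {1, 2, 4, 5, 6, 7}, leaving only 3.
Day 7, shift 4: day 7 has {1, 3, 5, 7} and shift 4 has {3, 4, 5, 6, 7}, leaving only 2.
Day 6, shift 4: day 6 has {3, 4, 7} and shift 4 has {2, 3, 4, 5, 6, 7}, leaving only 1.
Day 6 already has {1, 3, 4, 7} and shift 3 already has {4, 5, 6, 7}, so day 6, shift 3 must be 2.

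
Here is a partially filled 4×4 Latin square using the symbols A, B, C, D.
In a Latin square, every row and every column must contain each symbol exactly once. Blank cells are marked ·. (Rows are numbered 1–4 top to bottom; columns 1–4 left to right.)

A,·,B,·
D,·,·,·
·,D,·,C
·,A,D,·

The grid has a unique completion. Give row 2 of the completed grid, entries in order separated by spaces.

D B C A

Row 1, column 2: row 1 has {A, B} and column 2 has {A, D}, leaving only C.
Row 2, column 2: row 2 has {D} and column 2 has {A, C, D}, leaving only B.
Row 2, column 4: row 2 has {B, D} and column 4 has {C}, leaving only A.
Row 2, column 3: row 2 has {A, B, D} and column 3 has {B, D}, leaving only C.
So row 2 reads: D B C A.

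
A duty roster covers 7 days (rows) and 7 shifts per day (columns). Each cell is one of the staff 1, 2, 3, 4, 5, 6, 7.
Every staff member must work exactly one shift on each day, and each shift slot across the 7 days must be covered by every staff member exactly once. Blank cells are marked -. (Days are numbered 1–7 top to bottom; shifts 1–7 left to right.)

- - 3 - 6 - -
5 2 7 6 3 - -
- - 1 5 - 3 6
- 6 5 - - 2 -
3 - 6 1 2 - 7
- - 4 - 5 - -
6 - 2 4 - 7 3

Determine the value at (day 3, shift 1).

Day 7, shift 5: day 7 has {2, 3, 4, 6, 7} and shift 5 has {2, 3, 5, 6}, leaving only 1.
Day 7, shift 2: day 7 has {1, 2, 3, 4, 6, 7} and shift 2 has {2, 6}, leaving only 5.
Day 5, shift 2: day 5 has {1, 2, 3, 6, 7} and shift 2 has {2, 5, 6}, leaving only 4.
Day 3, shift 2: day 3 has {1, 3, 5, 6} and shift 2 has {2, 4, 5, 6}, leaving only 7.
Day 1, shift 2: day 1 has {3, 6} and shift 2 has {2, 4, 5, 6, 7}, leaving only 1.
Day 3, shift 5: day 3 has {1, 3, 5, 6, 7} and shift 5 has {1, 2, 3, 5, 6}, leaving only 4.
Day 3 already has {1, 3, 4, 5, 6, 7} and shift 1 already has {3, 5, 6}, so day 3, shift 1 must be 2.

2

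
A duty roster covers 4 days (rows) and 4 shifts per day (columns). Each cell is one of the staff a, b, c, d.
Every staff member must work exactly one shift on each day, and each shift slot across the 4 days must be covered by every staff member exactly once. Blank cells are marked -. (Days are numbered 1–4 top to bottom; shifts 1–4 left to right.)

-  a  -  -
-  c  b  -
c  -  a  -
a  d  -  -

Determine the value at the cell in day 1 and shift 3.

d

Day 2, shift 1: day 2 has {b, c} and shift 1 has {a, c}, leaving only d.
Day 1, shift 1: day 1 has {a} and shift 1 has {a, c, d}, leaving only b.
Day 2, shift 4: day 2 has {b, c, d} and shift 4 has {}, leaving only a.
Day 3, shift 2: day 3 has {a, c} and shift 2 has {a, c, d}, leaving only b.
Day 3, shift 4: day 3 has {a, b, c} and shift 4 has {a}, leaving only d.
Day 1, shift 4: day 1 has {a, b} and shift 4 has {a, d}, leaving only c.
Day 1 already has {a, b, c} and shift 3 already has {a, b}, so day 1, shift 3 must be d.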